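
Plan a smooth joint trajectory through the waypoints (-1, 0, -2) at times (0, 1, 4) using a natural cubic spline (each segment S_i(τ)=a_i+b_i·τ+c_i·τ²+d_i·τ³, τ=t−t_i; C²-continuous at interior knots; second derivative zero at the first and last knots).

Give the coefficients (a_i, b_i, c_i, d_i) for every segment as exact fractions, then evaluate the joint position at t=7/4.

  seg 0: a=-1 b=29/24 c=0 d=-5/24
  seg 1: a=0 b=7/12 c=-5/8 d=5/72
S(7/4) = 59/512

Δ: Δ0=1, Δ1=-2/3
row 1: diag=8, rhs=-10; c'=3/8, d'=-5/4
back: M1=-5/4
M: M0=0, M1=-5/4, M2=0
seg 0: a=-1, c=M0/2=0, d=(M1−M0)/(6·1)=-5/24, b=Δ0−h0·(2M0+M1)/6=29/24
seg 1: a=0, c=M1/2=-5/8, d=(M2−M1)/(6·3)=5/72, b=Δ1−h1·(2M1+M2)/6=7/12
t_q=7/4 → seg 1, τ=3/4; S=0+7/12·τ+-5/8·τ²+5/72·τ³=59/512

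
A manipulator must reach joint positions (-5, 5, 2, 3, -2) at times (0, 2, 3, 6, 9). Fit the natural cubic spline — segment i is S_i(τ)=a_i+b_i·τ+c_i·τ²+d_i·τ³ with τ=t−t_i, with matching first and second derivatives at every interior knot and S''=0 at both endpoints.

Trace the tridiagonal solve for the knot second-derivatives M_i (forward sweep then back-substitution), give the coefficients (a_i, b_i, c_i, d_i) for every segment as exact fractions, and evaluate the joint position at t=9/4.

  seg 0: a=-5 b=2017/255 c=0 d=-371/510
  seg 1: a=5 b=-209/255 c=-371/85 d=557/255
  seg 2: a=2 b=-764/255 c=186/85 d=-55/153
  seg 3: a=3 b=109/255 c=-89/85 d=89/765
S(9/4) = 24787/5440

Δ: Δ0=5, Δ1=-3, Δ2=1/3, Δ3=-5/3
row 1: diag=6, rhs=-48; c'=1/6, d'=-8
row 2: denom=8−1·1/6=47/6; d'=(20−1·-8)/(47/6)=168/47
row 3: denom=12−3·18/47=510/47; d'=(-12−3·168/47)/(510/47)=-178/85
back: M3=-178/85
back: M2=168/47−18/47·-178/85=372/85
back: M1=-8−1/6·372/85=-742/85
M: M0=0, M1=-742/85, M2=372/85, M3=-178/85, M4=0
seg 0: a=-5, c=M0/2=0, d=(M1−M0)/(6·2)=-371/510, b=Δ0−h0·(2M0+M1)/6=2017/255
seg 1: a=5, c=M1/2=-371/85, d=(M2−M1)/(6·1)=557/255, b=Δ1−h1·(2M1+M2)/6=-209/255
seg 2: a=2, c=M2/2=186/85, d=(M3−M2)/(6·3)=-55/153, b=Δ2−h2·(2M2+M3)/6=-764/255
seg 3: a=3, c=M3/2=-89/85, d=(M4−M3)/(6·3)=89/765, b=Δ3−h3·(2M3+M4)/6=109/255
t_q=9/4 → seg 1, τ=1/4; S=5+-209/255·τ+-371/85·τ²+557/255·τ³=24787/5440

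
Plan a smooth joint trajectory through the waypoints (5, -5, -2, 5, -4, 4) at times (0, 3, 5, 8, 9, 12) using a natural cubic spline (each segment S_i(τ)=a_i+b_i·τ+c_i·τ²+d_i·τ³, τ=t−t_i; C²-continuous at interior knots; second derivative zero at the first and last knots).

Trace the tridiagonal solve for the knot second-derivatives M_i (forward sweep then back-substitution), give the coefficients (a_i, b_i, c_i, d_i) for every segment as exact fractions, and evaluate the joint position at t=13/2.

  seg 0: a=5 b=-3949/888 c=0 d=989/7992
  seg 1: a=-5 b=-491/444 c=989/888 d=7/74
  seg 2: a=-2 b=1991/444 c=1493/888 d=-6389/7992
  seg 3: a=5 b=-6227/888 c=-204/37 d=3131/888
  seg 4: a=-4 b=-3313/444 c=1499/296 d=-1499/2664
S(13/2) = 13761/2368

Δ: Δ0=-10/3, Δ1=3/2, Δ2=7/3, Δ3=-9, Δ4=8/3
row 1: diag=10, rhs=29; c'=1/5, d'=29/10
row 2: denom=10−2·1/5=48/5; d'=(5−2·29/10)/(48/5)=-1/12
row 3: denom=8−3·5/16=113/16; d'=(-68−3·-1/12)/(113/16)=-1084/113
row 4: denom=8−1·16/113=888/113; d'=(70−1·-1084/113)/(888/113)=1499/148
back: M4=1499/148
back: M3=-1084/113−16/113·1499/148=-408/37
back: M2=-1/12−5/16·-408/37=1493/444
back: M1=29/10−1/5·1493/444=989/444
M: M0=0, M1=989/444, M2=1493/444, M3=-408/37, M4=1499/148, M5=0
seg 0: a=5, c=M0/2=0, d=(M1−M0)/(6·3)=989/7992, b=Δ0−h0·(2M0+M1)/6=-3949/888
seg 1: a=-5, c=M1/2=989/888, d=(M2−M1)/(6·2)=7/74, b=Δ1−h1·(2M1+M2)/6=-491/444
seg 2: a=-2, c=M2/2=1493/888, d=(M3−M2)/(6·3)=-6389/7992, b=Δ2−h2·(2M2+M3)/6=1991/444
seg 3: a=5, c=M3/2=-204/37, d=(M4−M3)/(6·1)=3131/888, b=Δ3−h3·(2M3+M4)/6=-6227/888
seg 4: a=-4, c=M4/2=1499/296, d=(M5−M4)/(6·3)=-1499/2664, b=Δ4−h4·(2M4+M5)/6=-3313/444
t_q=13/2 → seg 2, τ=3/2; S=-2+1991/444·τ+1493/888·τ²+-6389/7992·τ³=13761/2368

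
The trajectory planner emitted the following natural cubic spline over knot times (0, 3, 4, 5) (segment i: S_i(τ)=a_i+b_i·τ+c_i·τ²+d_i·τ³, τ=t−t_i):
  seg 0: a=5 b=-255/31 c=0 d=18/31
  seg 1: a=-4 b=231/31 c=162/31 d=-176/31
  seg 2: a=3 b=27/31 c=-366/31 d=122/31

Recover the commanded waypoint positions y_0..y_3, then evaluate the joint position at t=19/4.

y_0=5 y_1=-4 y_2=3 y_3=-4
S(19/4) = -1317/992

y_0 = S_0(0) = a_0 = 5
y_1 = S_1(0) = a_1 = -4
y_2 = S_2(0) = a_2 = 3
y_3 = S_2(1) = -4
t_q=19/4 is in segment 2 (τ=3/4); S_2(τ)=-1317/992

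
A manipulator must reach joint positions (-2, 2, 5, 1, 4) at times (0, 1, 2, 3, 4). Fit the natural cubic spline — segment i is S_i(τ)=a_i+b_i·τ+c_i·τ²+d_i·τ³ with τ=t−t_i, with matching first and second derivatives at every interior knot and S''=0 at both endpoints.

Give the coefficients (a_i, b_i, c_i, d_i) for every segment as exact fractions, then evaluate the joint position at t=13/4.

  seg 0: a=-2 b=51/14 c=0 d=5/14
  seg 1: a=2 b=33/7 c=15/14 d=-39/14
  seg 2: a=5 b=-3/2 c=-51/7 d=67/14
  seg 3: a=1 b=-12/7 c=99/14 d=-33/14
S(13/4) = 125/128

Δ: Δ0=4, Δ1=3, Δ2=-4, Δ3=3
row 1: diag=4, rhs=-6; c'=1/4, d'=-3/2
row 2: denom=4−1·1/4=15/4; d'=(-42−1·-3/2)/(15/4)=-54/5
row 3: denom=4−1·4/15=56/15; d'=(42−1·-54/5)/(56/15)=99/7
back: M3=99/7
back: M2=-54/5−4/15·99/7=-102/7
back: M1=-3/2−1/4·-102/7=15/7
M: M0=0, M1=15/7, M2=-102/7, M3=99/7, M4=0
seg 0: a=-2, c=M0/2=0, d=(M1−M0)/(6·1)=5/14, b=Δ0−h0·(2M0+M1)/6=51/14
seg 1: a=2, c=M1/2=15/14, d=(M2−M1)/(6·1)=-39/14, b=Δ1−h1·(2M1+M2)/6=33/7
seg 2: a=5, c=M2/2=-51/7, d=(M3−M2)/(6·1)=67/14, b=Δ2−h2·(2M2+M3)/6=-3/2
seg 3: a=1, c=M3/2=99/14, d=(M4−M3)/(6·1)=-33/14, b=Δ3−h3·(2M3+M4)/6=-12/7
t_q=13/4 → seg 3, τ=1/4; S=1+-12/7·τ+99/14·τ²+-33/14·τ³=125/128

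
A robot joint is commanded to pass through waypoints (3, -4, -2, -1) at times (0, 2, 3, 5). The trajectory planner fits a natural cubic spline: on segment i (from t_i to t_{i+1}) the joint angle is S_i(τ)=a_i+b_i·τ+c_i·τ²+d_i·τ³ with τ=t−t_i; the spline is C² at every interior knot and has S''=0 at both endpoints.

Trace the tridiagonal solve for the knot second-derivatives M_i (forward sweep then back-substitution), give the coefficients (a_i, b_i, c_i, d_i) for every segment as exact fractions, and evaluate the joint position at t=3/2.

  seg 0: a=3 b=-383/70 c=0 d=69/140
  seg 1: a=-4 b=31/70 c=207/70 d=-7/5
  seg 2: a=-2 b=151/70 c=-87/70 d=29/140
S(3/2) = -567/160

Δ: Δ0=-7/2, Δ1=2, Δ2=1/2
row 1: diag=6, rhs=33; c'=1/6, d'=11/2
row 2: denom=6−1·1/6=35/6; d'=(-9−1·11/2)/(35/6)=-87/35
back: M2=-87/35
back: M1=11/2−1/6·-87/35=207/35
M: M0=0, M1=207/35, M2=-87/35, M3=0
seg 0: a=3, c=M0/2=0, d=(M1−M0)/(6·2)=69/140, b=Δ0−h0·(2M0+M1)/6=-383/70
seg 1: a=-4, c=M1/2=207/70, d=(M2−M1)/(6·1)=-7/5, b=Δ1−h1·(2M1+M2)/6=31/70
seg 2: a=-2, c=M2/2=-87/70, d=(M3−M2)/(6·2)=29/140, b=Δ2−h2·(2M2+M3)/6=151/70
t_q=3/2 → seg 0, τ=3/2; S=3+-383/70·τ+0·τ²+69/140·τ³=-567/160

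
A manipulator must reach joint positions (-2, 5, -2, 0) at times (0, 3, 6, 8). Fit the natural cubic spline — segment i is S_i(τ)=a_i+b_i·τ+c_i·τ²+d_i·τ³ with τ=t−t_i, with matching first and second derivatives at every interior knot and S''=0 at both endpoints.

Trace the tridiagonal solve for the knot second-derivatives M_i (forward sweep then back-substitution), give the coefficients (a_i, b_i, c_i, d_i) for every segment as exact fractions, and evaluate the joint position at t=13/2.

Δ: Δ0=7/3, Δ1=-7/3, Δ2=1
row 1: diag=12, rhs=-28; c'=1/4, d'=-7/3
row 2: denom=10−3·1/4=37/4; d'=(20−3·-7/3)/(37/4)=108/37
back: M2=108/37
back: M1=-7/3−1/4·108/37=-340/111
M: M0=0, M1=-340/111, M2=108/37, M3=0
seg 0: a=-2, c=M0/2=0, d=(M1−M0)/(6·3)=-170/999, b=Δ0−h0·(2M0+M1)/6=143/37
seg 1: a=5, c=M1/2=-170/111, d=(M2−M1)/(6·3)=332/999, b=Δ1−h1·(2M1+M2)/6=-27/37
seg 2: a=-2, c=M2/2=54/37, d=(M3−M2)/(6·2)=-9/37, b=Δ2−h2·(2M2+M3)/6=-35/37
t_q=13/2 → seg 2, τ=1/2; S=-2+-35/37·τ+54/37·τ²+-9/37·τ³=-633/296

  seg 0: a=-2 b=143/37 c=0 d=-170/999
  seg 1: a=5 b=-27/37 c=-170/111 d=332/999
  seg 2: a=-2 b=-35/37 c=54/37 d=-9/37
S(13/2) = -633/296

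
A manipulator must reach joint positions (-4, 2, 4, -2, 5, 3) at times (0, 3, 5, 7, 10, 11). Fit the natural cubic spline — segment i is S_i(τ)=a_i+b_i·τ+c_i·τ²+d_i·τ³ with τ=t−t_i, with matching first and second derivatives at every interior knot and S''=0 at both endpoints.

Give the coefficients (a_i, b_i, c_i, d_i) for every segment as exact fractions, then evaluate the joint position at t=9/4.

  seg 0: a=-4 b=2347/1269 c=0 d=191/11421
  seg 1: a=2 b=2920/1269 c=191/1269 d=-2033/5076
  seg 2: a=4 b=-805/423 c=-5717/2538 d=4325/5076
  seg 3: a=-2 b=-874/1269 c=3629/1269 d=-7052/11421
  seg 4: a=5 b=-256/1269 c=-1141/423 d=1141/1269
S(9/4) = 3175/9024

Δ: Δ0=2, Δ1=1, Δ2=-3, Δ3=7/3, Δ4=-2
row 1: diag=10, rhs=-6; c'=1/5, d'=-3/5
row 2: denom=8−2·1/5=38/5; d'=(-24−2·-3/5)/(38/5)=-3
row 3: denom=10−2·5/19=180/19; d'=(32−2·-3)/(180/19)=361/90
row 4: denom=8−3·19/60=141/20; d'=(-26−3·361/90)/(141/20)=-2282/423
back: M4=-2282/423
back: M3=361/90−19/60·-2282/423=7258/1269
back: M2=-3−5/19·7258/1269=-5717/1269
back: M1=-3/5−1/5·-5717/1269=382/1269
M: M0=0, M1=382/1269, M2=-5717/1269, M3=7258/1269, M4=-2282/423, M5=0
seg 0: a=-4, c=M0/2=0, d=(M1−M0)/(6·3)=191/11421, b=Δ0−h0·(2M0+M1)/6=2347/1269
seg 1: a=2, c=M1/2=191/1269, d=(M2−M1)/(6·2)=-2033/5076, b=Δ1−h1·(2M1+M2)/6=2920/1269
seg 2: a=4, c=M2/2=-5717/2538, d=(M3−M2)/(6·2)=4325/5076, b=Δ2−h2·(2M2+M3)/6=-805/423
seg 3: a=-2, c=M3/2=3629/1269, d=(M4−M3)/(6·3)=-7052/11421, b=Δ3−h3·(2M3+M4)/6=-874/1269
seg 4: a=5, c=M4/2=-1141/423, d=(M5−M4)/(6·1)=1141/1269, b=Δ4−h4·(2M4+M5)/6=-256/1269
t_q=9/4 → seg 0, τ=9/4; S=-4+2347/1269·τ+0·τ²+191/11421·τ³=3175/9024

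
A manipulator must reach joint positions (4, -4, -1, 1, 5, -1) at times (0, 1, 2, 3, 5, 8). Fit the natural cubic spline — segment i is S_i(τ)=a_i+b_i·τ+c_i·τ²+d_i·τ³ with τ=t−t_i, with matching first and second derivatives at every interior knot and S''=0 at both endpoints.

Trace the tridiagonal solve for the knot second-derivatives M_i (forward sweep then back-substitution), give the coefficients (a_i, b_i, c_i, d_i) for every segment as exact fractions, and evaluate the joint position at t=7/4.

  seg 0: a=4 b=-4409/400 c=0 d=1209/400
  seg 1: a=-4 b=-391/200 c=3627/400 d=-329/80
  seg 2: a=-1 b=1537/400 c=-327/100 d=571/400
  seg 3: a=1 b=317/200 c=81/80 d=-161/400
  seg 4: a=5 b=161/200 c=-561/400 d=187/1200
S(7/4) = -53779/25600

Δ: Δ0=-8, Δ1=3, Δ2=2, Δ3=2, Δ4=-2
row 1: diag=4, rhs=66; c'=1/4, d'=33/2
row 2: denom=4−1·1/4=15/4; d'=(-6−1·33/2)/(15/4)=-6
row 3: denom=6−1·4/15=86/15; d'=(0−1·-6)/(86/15)=45/43
row 4: denom=10−2·15/43=400/43; d'=(-24−2·45/43)/(400/43)=-561/200
back: M4=-561/200
back: M3=45/43−15/43·-561/200=81/40
back: M2=-6−4/15·81/40=-327/50
back: M1=33/2−1/4·-327/50=3627/200
M: M0=0, M1=3627/200, M2=-327/50, M3=81/40, M4=-561/200, M5=0
seg 0: a=4, c=M0/2=0, d=(M1−M0)/(6·1)=1209/400, b=Δ0−h0·(2M0+M1)/6=-4409/400
seg 1: a=-4, c=M1/2=3627/400, d=(M2−M1)/(6·1)=-329/80, b=Δ1−h1·(2M1+M2)/6=-391/200
seg 2: a=-1, c=M2/2=-327/100, d=(M3−M2)/(6·1)=571/400, b=Δ2−h2·(2M2+M3)/6=1537/400
seg 3: a=1, c=M3/2=81/80, d=(M4−M3)/(6·2)=-161/400, b=Δ3−h3·(2M3+M4)/6=317/200
seg 4: a=5, c=M4/2=-561/400, d=(M5−M4)/(6·3)=187/1200, b=Δ4−h4·(2M4+M5)/6=161/200
t_q=7/4 → seg 1, τ=3/4; S=-4+-391/200·τ+3627/400·τ²+-329/80·τ³=-53779/25600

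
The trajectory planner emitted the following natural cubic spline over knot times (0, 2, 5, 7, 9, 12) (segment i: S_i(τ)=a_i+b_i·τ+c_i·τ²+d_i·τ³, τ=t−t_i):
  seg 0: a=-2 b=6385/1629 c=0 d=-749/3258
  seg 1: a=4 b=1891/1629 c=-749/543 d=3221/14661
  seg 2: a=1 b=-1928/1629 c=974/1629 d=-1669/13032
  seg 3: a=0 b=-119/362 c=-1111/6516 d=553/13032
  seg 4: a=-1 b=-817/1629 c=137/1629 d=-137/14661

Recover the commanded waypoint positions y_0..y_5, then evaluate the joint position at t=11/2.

y_0=-2 y_1=4 y_2=1 y_3=0 y_4=-1 y_5=-2
S(11/2) = 6275/11584

y_0 = S_0(0) = a_0 = -2
y_1 = S_1(0) = a_1 = 4
y_2 = S_2(0) = a_2 = 1
y_3 = S_3(0) = a_3 = 0
y_4 = S_4(0) = a_4 = -1
y_5 = S_4(3) = -2
t_q=11/2 is in segment 2 (τ=1/2); S_2(τ)=6275/11584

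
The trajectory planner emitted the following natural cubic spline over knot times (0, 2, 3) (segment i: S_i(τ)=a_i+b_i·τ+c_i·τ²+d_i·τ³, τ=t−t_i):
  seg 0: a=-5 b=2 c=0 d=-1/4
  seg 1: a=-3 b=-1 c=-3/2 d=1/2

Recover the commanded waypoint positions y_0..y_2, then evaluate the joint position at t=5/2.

y_0=-5 y_1=-3 y_2=-5
S(5/2) = -61/16

y_0 = S_0(0) = a_0 = -5
y_1 = S_1(0) = a_1 = -3
y_2 = S_1(1) = -5
t_q=5/2 is in segment 1 (τ=1/2); S_1(τ)=-61/16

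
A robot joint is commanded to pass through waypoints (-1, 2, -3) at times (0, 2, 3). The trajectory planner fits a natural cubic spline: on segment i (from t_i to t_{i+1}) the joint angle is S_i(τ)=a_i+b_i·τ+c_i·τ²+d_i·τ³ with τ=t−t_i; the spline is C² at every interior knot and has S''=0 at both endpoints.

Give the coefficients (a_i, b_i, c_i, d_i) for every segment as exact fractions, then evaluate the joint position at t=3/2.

Δ: Δ0=3/2, Δ1=-5
row 1: diag=6, rhs=-39; c'=1/6, d'=-13/2
back: M1=-13/2
M: M0=0, M1=-13/2, M2=0
seg 0: a=-1, c=M0/2=0, d=(M1−M0)/(6·2)=-13/24, b=Δ0−h0·(2M0+M1)/6=11/3
seg 1: a=2, c=M1/2=-13/4, d=(M2−M1)/(6·1)=13/12, b=Δ1−h1·(2M1+M2)/6=-17/6
t_q=3/2 → seg 0, τ=3/2; S=-1+11/3·τ+0·τ²+-13/24·τ³=171/64

  seg 0: a=-1 b=11/3 c=0 d=-13/24
  seg 1: a=2 b=-17/6 c=-13/4 d=13/12
S(3/2) = 171/64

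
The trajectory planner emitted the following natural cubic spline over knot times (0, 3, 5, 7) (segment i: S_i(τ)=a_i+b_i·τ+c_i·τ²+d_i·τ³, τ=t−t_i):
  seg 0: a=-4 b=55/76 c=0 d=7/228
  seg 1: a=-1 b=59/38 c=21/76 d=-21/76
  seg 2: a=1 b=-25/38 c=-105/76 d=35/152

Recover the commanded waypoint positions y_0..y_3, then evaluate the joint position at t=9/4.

y_0=-4 y_1=-1 y_2=1 y_3=-4
S(9/4) = -9835/4864

y_0 = S_0(0) = a_0 = -4
y_1 = S_1(0) = a_1 = -1
y_2 = S_2(0) = a_2 = 1
y_3 = S_2(2) = -4
t_q=9/4 is in segment 0 (τ=9/4); S_0(τ)=-9835/4864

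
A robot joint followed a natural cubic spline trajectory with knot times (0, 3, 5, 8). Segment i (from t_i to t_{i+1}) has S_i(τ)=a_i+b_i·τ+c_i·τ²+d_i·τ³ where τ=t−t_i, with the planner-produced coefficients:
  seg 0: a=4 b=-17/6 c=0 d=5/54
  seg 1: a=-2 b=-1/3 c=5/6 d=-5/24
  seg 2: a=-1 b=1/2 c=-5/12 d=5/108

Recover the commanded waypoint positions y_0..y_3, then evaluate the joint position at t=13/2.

y_0 = S_0(0) = a_0 = 4
y_1 = S_1(0) = a_1 = -2
y_2 = S_2(0) = a_2 = -1
y_3 = S_2(3) = -2
t_q=13/2 is in segment 2 (τ=3/2); S_2(τ)=-33/32

y_0=4 y_1=-2 y_2=-1 y_3=-2
S(13/2) = -33/32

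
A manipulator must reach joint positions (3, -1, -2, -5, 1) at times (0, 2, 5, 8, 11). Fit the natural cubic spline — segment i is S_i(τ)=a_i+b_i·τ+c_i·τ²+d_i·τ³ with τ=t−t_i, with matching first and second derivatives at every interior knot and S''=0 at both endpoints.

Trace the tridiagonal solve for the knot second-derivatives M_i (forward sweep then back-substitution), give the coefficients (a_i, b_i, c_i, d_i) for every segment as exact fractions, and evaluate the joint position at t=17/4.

  seg 0: a=3 b=-22/9 c=0 d=1/9
  seg 1: a=-1 b=-10/9 c=2/3 d=-11/81
  seg 2: a=-2 b=-7/9 c=-5/9 d=13/81
  seg 3: a=-5 b=2/9 c=8/9 d=-8/81
S(17/4) = -107/64

Δ: Δ0=-2, Δ1=-1/3, Δ2=-1, Δ3=2
row 1: diag=10, rhs=10; c'=3/10, d'=1
row 2: denom=12−3·3/10=111/10; d'=(-4−3·1)/(111/10)=-70/111
row 3: denom=12−3·10/37=414/37; d'=(18−3·-70/111)/(414/37)=16/9
back: M3=16/9
back: M2=-70/111−10/37·16/9=-10/9
back: M1=1−3/10·-10/9=4/3
M: M0=0, M1=4/3, M2=-10/9, M3=16/9, M4=0
seg 0: a=3, c=M0/2=0, d=(M1−M0)/(6·2)=1/9, b=Δ0−h0·(2M0+M1)/6=-22/9
seg 1: a=-1, c=M1/2=2/3, d=(M2−M1)/(6·3)=-11/81, b=Δ1−h1·(2M1+M2)/6=-10/9
seg 2: a=-2, c=M2/2=-5/9, d=(M3−M2)/(6·3)=13/81, b=Δ2−h2·(2M2+M3)/6=-7/9
seg 3: a=-5, c=M3/2=8/9, d=(M4−M3)/(6·3)=-8/81, b=Δ3−h3·(2M3+M4)/6=2/9
t_q=17/4 → seg 1, τ=9/4; S=-1+-10/9·τ+2/3·τ²+-11/81·τ³=-107/64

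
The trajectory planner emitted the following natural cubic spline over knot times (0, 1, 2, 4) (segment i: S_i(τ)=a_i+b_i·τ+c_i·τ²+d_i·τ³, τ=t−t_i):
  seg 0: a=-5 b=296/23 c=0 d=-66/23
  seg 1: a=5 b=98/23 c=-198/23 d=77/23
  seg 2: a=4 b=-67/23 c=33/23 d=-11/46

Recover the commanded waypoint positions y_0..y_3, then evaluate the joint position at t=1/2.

y_0 = S_0(0) = a_0 = -5
y_1 = S_1(0) = a_1 = 5
y_2 = S_2(0) = a_2 = 4
y_3 = S_2(2) = 2
t_q=1/2 is in segment 0 (τ=1/2); S_0(τ)=99/92

y_0=-5 y_1=5 y_2=4 y_3=2
S(1/2) = 99/92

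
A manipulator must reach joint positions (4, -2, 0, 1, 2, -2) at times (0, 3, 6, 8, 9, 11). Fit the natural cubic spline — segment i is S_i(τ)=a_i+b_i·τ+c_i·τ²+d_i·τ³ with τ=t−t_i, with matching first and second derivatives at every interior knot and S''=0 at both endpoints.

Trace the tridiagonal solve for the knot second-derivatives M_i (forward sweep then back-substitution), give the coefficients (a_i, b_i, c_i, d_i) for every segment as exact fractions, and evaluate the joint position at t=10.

Δ: Δ0=-2, Δ1=2/3, Δ2=1/2, Δ3=1, Δ4=-2
row 1: diag=12, rhs=16; c'=1/4, d'=4/3
row 2: denom=10−3·1/4=37/4; d'=(-1−3·4/3)/(37/4)=-20/37
row 3: denom=6−2·8/37=206/37; d'=(3−2·-20/37)/(206/37)=151/206
row 4: denom=6−1·37/206=1199/206; d'=(-18−1·151/206)/(1199/206)=-3859/1199
back: M4=-3859/1199
back: M3=151/206−37/206·-3859/1199=1572/1199
back: M2=-20/37−8/37·1572/1199=-988/1199
back: M1=4/3−1/4·-988/1199=5537/3597
M: M0=0, M1=5537/3597, M2=-988/1199, M3=1572/1199, M4=-3859/1199, M5=0
seg 0: a=4, c=M0/2=0, d=(M1−M0)/(6·3)=5537/64746, b=Δ0−h0·(2M0+M1)/6=-19925/7194
seg 1: a=-2, c=M1/2=5537/7194, d=(M2−M1)/(6·3)=-8501/64746, b=Δ1−h1·(2M1+M2)/6=-1657/3597
seg 2: a=0, c=M2/2=-494/1199, d=(M3−M2)/(6·2)=640/3597, b=Δ2−h2·(2M2+M3)/6=4405/7194
seg 3: a=1, c=M3/2=786/1199, d=(M4−M3)/(6·1)=-5431/7194, b=Δ3−h3·(2M3+M4)/6=719/654
seg 4: a=2, c=M4/2=-3859/2398, d=(M5−M4)/(6·2)=3859/14388, b=Δ4−h4·(2M4+M5)/6=524/3597
t_q=10 → seg 4, τ=1; S=2+524/3597·τ+-3859/2398·τ²+3859/14388·τ³=3859/4796

  seg 0: a=4 b=-19925/7194 c=0 d=5537/64746
  seg 1: a=-2 b=-1657/3597 c=5537/7194 d=-8501/64746
  seg 2: a=0 b=4405/7194 c=-494/1199 d=640/3597
  seg 3: a=1 b=719/654 c=786/1199 d=-5431/7194
  seg 4: a=2 b=524/3597 c=-3859/2398 d=3859/14388
S(10) = 3859/4796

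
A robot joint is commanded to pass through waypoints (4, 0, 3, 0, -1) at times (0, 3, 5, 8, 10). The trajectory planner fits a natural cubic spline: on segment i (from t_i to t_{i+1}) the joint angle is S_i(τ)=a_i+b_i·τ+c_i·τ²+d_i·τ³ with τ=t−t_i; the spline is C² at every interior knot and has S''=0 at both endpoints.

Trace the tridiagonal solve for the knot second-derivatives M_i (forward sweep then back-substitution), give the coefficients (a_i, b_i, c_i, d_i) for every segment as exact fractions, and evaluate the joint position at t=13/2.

Δ: Δ0=-4/3, Δ1=3/2, Δ2=-1, Δ3=-1/2
row 1: diag=10, rhs=17; c'=1/5, d'=17/10
row 2: denom=10−2·1/5=48/5; d'=(-15−2·17/10)/(48/5)=-23/12
row 3: denom=10−3·5/16=145/16; d'=(3−3·-23/12)/(145/16)=28/29
back: M3=28/29
back: M2=-23/12−5/16·28/29=-193/87
back: M1=17/10−1/5·-193/87=373/174
M: M0=0, M1=373/174, M2=-193/87, M3=28/29, M4=0
seg 0: a=4, c=M0/2=0, d=(M1−M0)/(6·3)=373/3132, b=Δ0−h0·(2M0+M1)/6=-279/116
seg 1: a=0, c=M1/2=373/348, d=(M2−M1)/(6·2)=-253/696, b=Δ1−h1·(2M1+M2)/6=47/58
seg 2: a=3, c=M2/2=-193/174, d=(M3−M2)/(6·3)=277/1566, b=Δ2−h2·(2M2+M3)/6=64/87
seg 3: a=0, c=M3/2=14/29, d=(M4−M3)/(6·2)=-7/87, b=Δ3−h3·(2M3+M4)/6=-199/174
t_q=13/2 → seg 2, τ=3/2; S=3+64/87·τ+-193/174·τ²+277/1566·τ³=1023/464

  seg 0: a=4 b=-279/116 c=0 d=373/3132
  seg 1: a=0 b=47/58 c=373/348 d=-253/696
  seg 2: a=3 b=64/87 c=-193/174 d=277/1566
  seg 3: a=0 b=-199/174 c=14/29 d=-7/87
S(13/2) = 1023/464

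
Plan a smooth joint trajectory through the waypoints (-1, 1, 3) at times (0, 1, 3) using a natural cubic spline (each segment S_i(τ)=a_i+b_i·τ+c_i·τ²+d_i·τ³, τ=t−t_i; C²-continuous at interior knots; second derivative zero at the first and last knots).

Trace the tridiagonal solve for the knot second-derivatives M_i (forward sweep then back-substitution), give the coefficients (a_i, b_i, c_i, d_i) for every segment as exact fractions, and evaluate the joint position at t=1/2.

  seg 0: a=-1 b=13/6 c=0 d=-1/6
  seg 1: a=1 b=5/3 c=-1/2 d=1/12
S(1/2) = 1/16

Δ: Δ0=2, Δ1=1
row 1: diag=6, rhs=-6; c'=1/3, d'=-1
back: M1=-1
M: M0=0, M1=-1, M2=0
seg 0: a=-1, c=M0/2=0, d=(M1−M0)/(6·1)=-1/6, b=Δ0−h0·(2M0+M1)/6=13/6
seg 1: a=1, c=M1/2=-1/2, d=(M2−M1)/(6·2)=1/12, b=Δ1−h1·(2M1+M2)/6=5/3
t_q=1/2 → seg 0, τ=1/2; S=-1+13/6·τ+0·τ²+-1/6·τ³=1/16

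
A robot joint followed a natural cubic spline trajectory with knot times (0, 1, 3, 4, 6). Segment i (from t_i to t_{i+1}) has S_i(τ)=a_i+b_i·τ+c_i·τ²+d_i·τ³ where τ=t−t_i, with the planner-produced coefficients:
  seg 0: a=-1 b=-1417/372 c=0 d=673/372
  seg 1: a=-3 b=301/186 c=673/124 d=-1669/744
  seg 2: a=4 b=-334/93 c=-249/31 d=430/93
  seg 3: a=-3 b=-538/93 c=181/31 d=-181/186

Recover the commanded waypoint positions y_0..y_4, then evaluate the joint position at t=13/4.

y_0=-1 y_1=-3 y_2=4 y_3=-3 y_4=1
S(13/4) = 2651/992

y_0 = S_0(0) = a_0 = -1
y_1 = S_1(0) = a_1 = -3
y_2 = S_2(0) = a_2 = 4
y_3 = S_3(0) = a_3 = -3
y_4 = S_3(2) = 1
t_q=13/4 is in segment 2 (τ=1/4); S_2(τ)=2651/992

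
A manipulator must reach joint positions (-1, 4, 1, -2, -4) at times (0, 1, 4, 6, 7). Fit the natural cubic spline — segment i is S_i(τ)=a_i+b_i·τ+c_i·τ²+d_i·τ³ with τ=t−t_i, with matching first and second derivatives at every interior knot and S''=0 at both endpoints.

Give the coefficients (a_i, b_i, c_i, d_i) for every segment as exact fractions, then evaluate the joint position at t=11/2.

  seg 0: a=-1 b=1150/197 c=0 d=-165/197
  seg 1: a=4 b=655/197 c=-495/197 d=211/591
  seg 2: a=1 b=-416/197 c=138/197 d=-311/1576
  seg 3: a=-2 b=-661/394 c=-381/788 d=127/788
S(11/2) = -15853/12608

Δ: Δ0=5, Δ1=-1, Δ2=-3/2, Δ3=-2
row 1: diag=8, rhs=-36; c'=3/8, d'=-9/2
row 2: denom=10−3·3/8=71/8; d'=(-3−3·-9/2)/(71/8)=84/71
row 3: denom=6−2·16/71=394/71; d'=(-3−2·84/71)/(394/71)=-381/394
back: M3=-381/394
back: M2=84/71−16/71·-381/394=276/197
back: M1=-9/2−3/8·276/197=-990/197
M: M0=0, M1=-990/197, M2=276/197, M3=-381/394, M4=0
seg 0: a=-1, c=M0/2=0, d=(M1−M0)/(6·1)=-165/197, b=Δ0−h0·(2M0+M1)/6=1150/197
seg 1: a=4, c=M1/2=-495/197, d=(M2−M1)/(6·3)=211/591, b=Δ1−h1·(2M1+M2)/6=655/197
seg 2: a=1, c=M2/2=138/197, d=(M3−M2)/(6·2)=-311/1576, b=Δ2−h2·(2M2+M3)/6=-416/197
seg 3: a=-2, c=M3/2=-381/788, d=(M4−M3)/(6·1)=127/788, b=Δ3−h3·(2M3+M4)/6=-661/394
t_q=11/2 → seg 2, τ=3/2; S=1+-416/197·τ+138/197·τ²+-311/1576·τ³=-15853/12608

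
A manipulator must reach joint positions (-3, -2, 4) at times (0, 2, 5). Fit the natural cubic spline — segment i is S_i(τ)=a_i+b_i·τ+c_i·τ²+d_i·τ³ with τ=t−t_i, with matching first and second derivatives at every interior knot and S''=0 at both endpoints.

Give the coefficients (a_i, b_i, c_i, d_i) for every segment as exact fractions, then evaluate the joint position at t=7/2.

Δ: Δ0=1/2, Δ1=2
row 1: diag=10, rhs=9; c'=3/10, d'=9/10
back: M1=9/10
M: M0=0, M1=9/10, M2=0
seg 0: a=-3, c=M0/2=0, d=(M1−M0)/(6·2)=3/40, b=Δ0−h0·(2M0+M1)/6=1/5
seg 1: a=-2, c=M1/2=9/20, d=(M2−M1)/(6·3)=-1/20, b=Δ1−h1·(2M1+M2)/6=11/10
t_q=7/2 → seg 1, τ=3/2; S=-2+11/10·τ+9/20·τ²+-1/20·τ³=79/160

  seg 0: a=-3 b=1/5 c=0 d=3/40
  seg 1: a=-2 b=11/10 c=9/20 d=-1/20
S(7/2) = 79/160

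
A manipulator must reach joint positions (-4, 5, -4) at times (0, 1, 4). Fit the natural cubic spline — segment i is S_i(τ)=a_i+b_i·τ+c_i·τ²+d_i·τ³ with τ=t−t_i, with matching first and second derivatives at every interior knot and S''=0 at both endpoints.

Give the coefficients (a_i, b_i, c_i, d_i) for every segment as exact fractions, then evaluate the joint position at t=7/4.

Δ: Δ0=9, Δ1=-3
row 1: diag=8, rhs=-72; c'=3/8, d'=-9
back: M1=-9
M: M0=0, M1=-9, M2=0
seg 0: a=-4, c=M0/2=0, d=(M1−M0)/(6·1)=-3/2, b=Δ0−h0·(2M0+M1)/6=21/2
seg 1: a=5, c=M1/2=-9/2, d=(M2−M1)/(6·3)=1/2, b=Δ1−h1·(2M1+M2)/6=6
t_q=7/4 → seg 1, τ=3/4; S=5+6·τ+-9/2·τ²+1/2·τ³=919/128

  seg 0: a=-4 b=21/2 c=0 d=-3/2
  seg 1: a=5 b=6 c=-9/2 d=1/2
S(7/4) = 919/128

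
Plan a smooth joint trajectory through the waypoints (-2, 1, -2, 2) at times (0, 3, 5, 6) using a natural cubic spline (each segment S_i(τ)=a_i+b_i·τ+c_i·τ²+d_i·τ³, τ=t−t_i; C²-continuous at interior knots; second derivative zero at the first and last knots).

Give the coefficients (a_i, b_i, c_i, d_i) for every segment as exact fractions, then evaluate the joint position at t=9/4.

  seg 0: a=-2 b=67/28 c=0 d=-13/84
  seg 1: a=1 b=-25/14 c=-39/28 d=43/56
  seg 2: a=-2 b=13/7 c=45/14 d=-15/14
S(9/4) = 415/256

Δ: Δ0=1, Δ1=-3/2, Δ2=4
row 1: diag=10, rhs=-15; c'=1/5, d'=-3/2
row 2: denom=6−2·1/5=28/5; d'=(33−2·-3/2)/(28/5)=45/7
back: M2=45/7
back: M1=-3/2−1/5·45/7=-39/14
M: M0=0, M1=-39/14, M2=45/7, M3=0
seg 0: a=-2, c=M0/2=0, d=(M1−M0)/(6·3)=-13/84, b=Δ0−h0·(2M0+M1)/6=67/28
seg 1: a=1, c=M1/2=-39/28, d=(M2−M1)/(6·2)=43/56, b=Δ1−h1·(2M1+M2)/6=-25/14
seg 2: a=-2, c=M2/2=45/14, d=(M3−M2)/(6·1)=-15/14, b=Δ2−h2·(2M2+M3)/6=13/7
t_q=9/4 → seg 0, τ=9/4; S=-2+67/28·τ+0·τ²+-13/84·τ³=415/256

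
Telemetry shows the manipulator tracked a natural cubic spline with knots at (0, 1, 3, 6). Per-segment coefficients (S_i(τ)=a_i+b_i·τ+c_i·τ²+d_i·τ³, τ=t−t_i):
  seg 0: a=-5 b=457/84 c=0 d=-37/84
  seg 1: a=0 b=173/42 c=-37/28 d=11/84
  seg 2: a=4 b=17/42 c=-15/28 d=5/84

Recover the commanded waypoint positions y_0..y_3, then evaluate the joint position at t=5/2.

y_0=-5 y_1=0 y_2=4 y_3=2
S(5/2) = 817/224

y_0 = S_0(0) = a_0 = -5
y_1 = S_1(0) = a_1 = 0
y_2 = S_2(0) = a_2 = 4
y_3 = S_2(3) = 2
t_q=5/2 is in segment 1 (τ=3/2); S_1(τ)=817/224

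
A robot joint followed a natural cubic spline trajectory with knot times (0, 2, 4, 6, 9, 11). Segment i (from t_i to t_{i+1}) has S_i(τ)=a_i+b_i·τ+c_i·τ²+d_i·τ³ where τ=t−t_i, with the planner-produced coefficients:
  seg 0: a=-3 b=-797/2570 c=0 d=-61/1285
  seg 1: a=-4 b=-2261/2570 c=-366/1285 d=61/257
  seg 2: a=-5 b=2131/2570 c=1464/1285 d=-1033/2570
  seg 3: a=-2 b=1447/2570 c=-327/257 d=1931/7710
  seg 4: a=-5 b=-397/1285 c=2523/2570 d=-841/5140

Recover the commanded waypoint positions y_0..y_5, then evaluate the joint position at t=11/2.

y_0=-3 y_1=-4 y_2=-5 y_3=-2 y_4=-5 y_5=-3
S(11/2) = -10483/4112

y_0 = S_0(0) = a_0 = -3
y_1 = S_1(0) = a_1 = -4
y_2 = S_2(0) = a_2 = -5
y_3 = S_3(0) = a_3 = -2
y_4 = S_4(0) = a_4 = -5
y_5 = S_4(2) = -3
t_q=11/2 is in segment 2 (τ=3/2); S_2(τ)=-10483/4112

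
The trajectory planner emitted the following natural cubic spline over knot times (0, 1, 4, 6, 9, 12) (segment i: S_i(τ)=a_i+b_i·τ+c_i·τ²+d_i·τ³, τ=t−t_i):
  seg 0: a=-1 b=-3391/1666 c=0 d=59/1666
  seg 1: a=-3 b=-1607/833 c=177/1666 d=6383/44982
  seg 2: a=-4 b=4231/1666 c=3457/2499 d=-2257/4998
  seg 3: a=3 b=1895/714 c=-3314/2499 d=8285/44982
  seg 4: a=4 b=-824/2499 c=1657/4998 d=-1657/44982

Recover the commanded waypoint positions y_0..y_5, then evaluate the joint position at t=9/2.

y_0 = S_0(0) = a_0 = -1
y_1 = S_1(0) = a_1 = -3
y_2 = S_2(0) = a_2 = -4
y_3 = S_3(0) = a_3 = 3
y_4 = S_4(0) = a_4 = 4
y_5 = S_4(3) = 5
t_q=9/2 is in segment 2 (τ=1/2); S_2(τ)=-32531/13328

y_0=-1 y_1=-3 y_2=-4 y_3=3 y_4=4 y_5=5
S(9/2) = -32531/13328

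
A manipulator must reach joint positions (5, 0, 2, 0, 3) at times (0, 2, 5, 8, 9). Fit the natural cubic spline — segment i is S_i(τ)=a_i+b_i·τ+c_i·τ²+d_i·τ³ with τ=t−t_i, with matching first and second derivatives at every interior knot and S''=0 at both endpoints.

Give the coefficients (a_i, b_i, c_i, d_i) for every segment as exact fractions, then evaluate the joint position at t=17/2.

Δ: Δ0=-5/2, Δ1=2/3, Δ2=-2/3, Δ3=3
row 1: diag=10, rhs=19; c'=3/10, d'=19/10
row 2: denom=12−3·3/10=111/10; d'=(-8−3·19/10)/(111/10)=-137/111
row 3: denom=8−3·10/37=266/37; d'=(22−3·-137/111)/(266/37)=951/266
back: M3=951/266
back: M2=-137/111−10/37·951/266=-878/399
back: M1=19/10−3/10·-878/399=681/266
M: M0=0, M1=681/266, M2=-878/399, M3=951/266, M4=0
seg 0: a=5, c=M0/2=0, d=(M1−M0)/(6·2)=227/1064, b=Δ0−h0·(2M0+M1)/6=-446/133
seg 1: a=0, c=M1/2=681/532, d=(M2−M1)/(6·3)=-3799/14364, b=Δ1−h1·(2M1+M2)/6=-211/266
seg 2: a=2, c=M2/2=-439/399, d=(M3−M2)/(6·3)=4609/14364, b=Δ2−h2·(2M2+M3)/6=-135/532
seg 3: a=0, c=M3/2=951/532, d=(M4−M3)/(6·1)=-317/532, b=Δ3−h3·(2M3+M4)/6=481/266
t_q=17/2 → seg 3, τ=1/2; S=0+481/266·τ+951/532·τ²+-317/532·τ³=5433/4256

  seg 0: a=5 b=-446/133 c=0 d=227/1064
  seg 1: a=0 b=-211/266 c=681/532 d=-3799/14364
  seg 2: a=2 b=-135/532 c=-439/399 d=4609/14364
  seg 3: a=0 b=481/266 c=951/532 d=-317/532
S(17/2) = 5433/4256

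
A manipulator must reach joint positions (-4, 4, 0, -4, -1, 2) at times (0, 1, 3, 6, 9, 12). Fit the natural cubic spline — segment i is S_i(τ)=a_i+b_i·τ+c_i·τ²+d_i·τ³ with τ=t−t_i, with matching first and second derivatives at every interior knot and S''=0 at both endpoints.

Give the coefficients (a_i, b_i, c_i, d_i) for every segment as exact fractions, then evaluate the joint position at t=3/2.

Δ: Δ0=8, Δ1=-2, Δ2=-4/3, Δ3=1, Δ4=1
row 1: diag=6, rhs=-60; c'=1/3, d'=-10
row 2: denom=10−2·1/3=28/3; d'=(4−2·-10)/(28/3)=18/7
row 3: denom=12−3·9/28=309/28; d'=(14−3·18/7)/(309/28)=176/309
row 4: denom=12−3·28/103=1152/103; d'=(0−3·176/309)/(1152/103)=-11/72
back: M4=-11/72
back: M3=176/309−28/103·-11/72=11/18
back: M2=18/7−9/28·11/18=19/8
back: M1=-10−1/3·19/8=-259/24
M: M0=0, M1=-259/24, M2=19/8, M3=11/18, M4=-11/72, M5=0
seg 0: a=-4, c=M0/2=0, d=(M1−M0)/(6·1)=-259/144, b=Δ0−h0·(2M0+M1)/6=1411/144
seg 1: a=4, c=M1/2=-259/48, d=(M2−M1)/(6·2)=79/72, b=Δ1−h1·(2M1+M2)/6=317/72
seg 2: a=0, c=M2/2=19/16, d=(M3−M2)/(6·3)=-127/1296, b=Δ2−h2·(2M2+M3)/6=-289/72
seg 3: a=-4, c=M3/2=11/36, d=(M4−M3)/(6·3)=-55/1296, b=Δ3−h3·(2M3+M4)/6=67/144
seg 4: a=-1, c=M4/2=-11/144, d=(M5−M4)/(6·3)=11/1296, b=Δ4−h4·(2M4+M5)/6=83/72
t_q=3/2 → seg 1, τ=1/2; S=4+317/72·τ+-259/48·τ²+79/72·τ³=479/96

  seg 0: a=-4 b=1411/144 c=0 d=-259/144
  seg 1: a=4 b=317/72 c=-259/48 d=79/72
  seg 2: a=0 b=-289/72 c=19/16 d=-127/1296
  seg 3: a=-4 b=67/144 c=11/36 d=-55/1296
  seg 4: a=-1 b=83/72 c=-11/144 d=11/1296
S(3/2) = 479/96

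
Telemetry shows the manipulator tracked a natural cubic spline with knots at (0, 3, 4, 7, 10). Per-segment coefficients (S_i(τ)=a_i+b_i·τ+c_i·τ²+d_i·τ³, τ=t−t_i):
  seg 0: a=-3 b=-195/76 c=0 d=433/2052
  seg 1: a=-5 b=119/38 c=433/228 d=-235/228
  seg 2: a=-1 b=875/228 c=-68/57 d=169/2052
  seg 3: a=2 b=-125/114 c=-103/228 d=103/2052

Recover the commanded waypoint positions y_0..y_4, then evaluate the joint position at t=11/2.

y_0 = S_0(0) = a_0 = -3
y_1 = S_1(0) = a_1 = -5
y_2 = S_2(0) = a_2 = -1
y_3 = S_3(0) = a_3 = 2
y_4 = S_3(3) = -4
t_q=11/2 is in segment 2 (τ=3/2); S_2(τ)=1429/608

y_0=-3 y_1=-5 y_2=-1 y_3=2 y_4=-4
S(11/2) = 1429/608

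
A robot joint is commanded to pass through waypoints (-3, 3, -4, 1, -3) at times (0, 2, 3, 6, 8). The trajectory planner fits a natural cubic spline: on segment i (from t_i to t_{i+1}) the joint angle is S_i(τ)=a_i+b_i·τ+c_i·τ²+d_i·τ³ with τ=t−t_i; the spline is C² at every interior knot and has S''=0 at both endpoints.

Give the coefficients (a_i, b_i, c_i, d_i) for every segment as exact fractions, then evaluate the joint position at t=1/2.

  seg 0: a=-3 b=4295/624 c=0 d=-2423/2496
  seg 1: a=3 b=-1487/312 c=-2423/416 d=4481/1248
  seg 2: a=-4 b=-7043/1248 c=1029/208 d=-241/288
  seg 3: a=1 b=451/312 c=-1075/416 d=1075/2496
S(1/2) = 2131/6656

Δ: Δ0=3, Δ1=-7, Δ2=5/3, Δ3=-2
row 1: diag=6, rhs=-60; c'=1/6, d'=-10
row 2: denom=8−1·1/6=47/6; d'=(52−1·-10)/(47/6)=372/47
row 3: denom=10−3·18/47=416/47; d'=(-22−3·372/47)/(416/47)=-1075/208
back: M3=-1075/208
back: M2=372/47−18/47·-1075/208=1029/104
back: M1=-10−1/6·1029/104=-2423/208
M: M0=0, M1=-2423/208, M2=1029/104, M3=-1075/208, M4=0
seg 0: a=-3, c=M0/2=0, d=(M1−M0)/(6·2)=-2423/2496, b=Δ0−h0·(2M0+M1)/6=4295/624
seg 1: a=3, c=M1/2=-2423/416, d=(M2−M1)/(6·1)=4481/1248, b=Δ1−h1·(2M1+M2)/6=-1487/312
seg 2: a=-4, c=M2/2=1029/208, d=(M3−M2)/(6·3)=-241/288, b=Δ2−h2·(2M2+M3)/6=-7043/1248
seg 3: a=1, c=M3/2=-1075/416, d=(M4−M3)/(6·2)=1075/2496, b=Δ3−h3·(2M3+M4)/6=451/312
t_q=1/2 → seg 0, τ=1/2; S=-3+4295/624·τ+0·τ²+-2423/2496·τ³=2131/6656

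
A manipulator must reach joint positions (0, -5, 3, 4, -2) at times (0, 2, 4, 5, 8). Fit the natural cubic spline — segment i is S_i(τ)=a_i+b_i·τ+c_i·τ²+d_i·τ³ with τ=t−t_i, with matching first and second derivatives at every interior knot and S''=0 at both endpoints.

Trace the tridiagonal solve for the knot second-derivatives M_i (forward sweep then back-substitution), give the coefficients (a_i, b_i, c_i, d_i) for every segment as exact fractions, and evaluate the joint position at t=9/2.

  seg 0: a=0 b=-1555/344 c=0 d=695/1376
  seg 1: a=-5 b=265/172 c=2085/688 d=-1239/1376
  seg 2: a=3 b=983/344 c=-102/43 d=177/344
  seg 3: a=4 b=-59/172 c=-285/344 d=95/1032
S(9/2) = 10733/2752

Δ: Δ0=-5/2, Δ1=4, Δ2=1, Δ3=-2
row 1: diag=8, rhs=39; c'=1/4, d'=39/8
row 2: denom=6−2·1/4=11/2; d'=(-18−2·39/8)/(11/2)=-111/22
row 3: denom=8−1·2/11=86/11; d'=(-18−1·-111/22)/(86/11)=-285/172
back: M3=-285/172
back: M2=-111/22−2/11·-285/172=-204/43
back: M1=39/8−1/4·-204/43=2085/344
M: M0=0, M1=2085/344, M2=-204/43, M3=-285/172, M4=0
seg 0: a=0, c=M0/2=0, d=(M1−M0)/(6·2)=695/1376, b=Δ0−h0·(2M0+M1)/6=-1555/344
seg 1: a=-5, c=M1/2=2085/688, d=(M2−M1)/(6·2)=-1239/1376, b=Δ1−h1·(2M1+M2)/6=265/172
seg 2: a=3, c=M2/2=-102/43, d=(M3−M2)/(6·1)=177/344, b=Δ2−h2·(2M2+M3)/6=983/344
seg 3: a=4, c=M3/2=-285/344, d=(M4−M3)/(6·3)=95/1032, b=Δ3−h3·(2M3+M4)/6=-59/172
t_q=9/2 → seg 2, τ=1/2; S=3+983/344·τ+-102/43·τ²+177/344·τ³=10733/2752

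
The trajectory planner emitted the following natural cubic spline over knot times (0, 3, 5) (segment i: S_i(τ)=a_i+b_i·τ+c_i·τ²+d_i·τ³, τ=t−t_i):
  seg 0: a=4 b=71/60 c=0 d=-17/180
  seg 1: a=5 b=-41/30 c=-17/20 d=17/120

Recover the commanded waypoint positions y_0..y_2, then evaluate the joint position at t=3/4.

y_0 = S_0(0) = a_0 = 4
y_1 = S_1(0) = a_1 = 5
y_2 = S_1(2) = 0
t_q=3/4 is in segment 0 (τ=3/4); S_0(τ)=1241/256

y_0=4 y_1=5 y_2=0
S(3/4) = 1241/256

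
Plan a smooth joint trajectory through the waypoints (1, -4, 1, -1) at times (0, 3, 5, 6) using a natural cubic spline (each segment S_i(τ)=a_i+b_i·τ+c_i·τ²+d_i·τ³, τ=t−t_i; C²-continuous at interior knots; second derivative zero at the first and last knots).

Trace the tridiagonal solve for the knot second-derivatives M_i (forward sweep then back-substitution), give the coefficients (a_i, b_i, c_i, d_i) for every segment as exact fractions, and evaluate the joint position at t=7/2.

  seg 0: a=1 b=-293/84 c=0 d=17/84
  seg 1: a=-4 b=83/42 c=51/28 d=-131/168
  seg 2: a=1 b=-2/21 c=-20/7 d=20/21
S(7/2) = -1189/448

Δ: Δ0=-5/3, Δ1=5/2, Δ2=-2
row 1: diag=10, rhs=25; c'=1/5, d'=5/2
row 2: denom=6−2·1/5=28/5; d'=(-27−2·5/2)/(28/5)=-40/7
back: M2=-40/7
back: M1=5/2−1/5·-40/7=51/14
M: M0=0, M1=51/14, M2=-40/7, M3=0
seg 0: a=1, c=M0/2=0, d=(M1−M0)/(6·3)=17/84, b=Δ0−h0·(2M0+M1)/6=-293/84
seg 1: a=-4, c=M1/2=51/28, d=(M2−M1)/(6·2)=-131/168, b=Δ1−h1·(2M1+M2)/6=83/42
seg 2: a=1, c=M2/2=-20/7, d=(M3−M2)/(6·1)=20/21, b=Δ2−h2·(2M2+M3)/6=-2/21
t_q=7/2 → seg 1, τ=1/2; S=-4+83/42·τ+51/28·τ²+-131/168·τ³=-1189/448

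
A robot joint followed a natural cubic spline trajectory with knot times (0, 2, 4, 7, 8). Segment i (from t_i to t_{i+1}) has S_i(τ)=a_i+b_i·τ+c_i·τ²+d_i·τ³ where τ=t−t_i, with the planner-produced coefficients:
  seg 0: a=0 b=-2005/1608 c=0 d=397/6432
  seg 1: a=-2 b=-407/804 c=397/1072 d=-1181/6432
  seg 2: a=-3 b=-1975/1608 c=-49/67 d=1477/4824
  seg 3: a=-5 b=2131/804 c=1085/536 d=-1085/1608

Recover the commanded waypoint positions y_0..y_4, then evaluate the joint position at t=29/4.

y_0=0 y_1=-2 y_2=-3 y_3=-5 y_4=-1
S(29/4) = -144811/34304

y_0 = S_0(0) = a_0 = 0
y_1 = S_1(0) = a_1 = -2
y_2 = S_2(0) = a_2 = -3
y_3 = S_3(0) = a_3 = -5
y_4 = S_3(1) = -1
t_q=29/4 is in segment 3 (τ=1/4); S_3(τ)=-144811/34304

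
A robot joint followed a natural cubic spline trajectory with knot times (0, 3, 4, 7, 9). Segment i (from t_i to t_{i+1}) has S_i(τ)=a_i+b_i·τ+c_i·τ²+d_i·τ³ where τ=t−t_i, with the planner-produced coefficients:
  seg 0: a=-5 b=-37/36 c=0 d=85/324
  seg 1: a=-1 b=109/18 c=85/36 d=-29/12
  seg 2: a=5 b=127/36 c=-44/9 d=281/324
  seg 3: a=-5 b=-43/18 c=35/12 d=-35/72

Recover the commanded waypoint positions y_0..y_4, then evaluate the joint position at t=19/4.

y_0 = S_0(0) = a_0 = -5
y_1 = S_1(0) = a_1 = -1
y_2 = S_2(0) = a_2 = 5
y_3 = S_3(0) = a_3 = -5
y_4 = S_3(2) = -2
t_q=19/4 is in segment 2 (τ=3/4); S_2(τ)=1347/256

y_0=-5 y_1=-1 y_2=5 y_3=-5 y_4=-2
S(19/4) = 1347/256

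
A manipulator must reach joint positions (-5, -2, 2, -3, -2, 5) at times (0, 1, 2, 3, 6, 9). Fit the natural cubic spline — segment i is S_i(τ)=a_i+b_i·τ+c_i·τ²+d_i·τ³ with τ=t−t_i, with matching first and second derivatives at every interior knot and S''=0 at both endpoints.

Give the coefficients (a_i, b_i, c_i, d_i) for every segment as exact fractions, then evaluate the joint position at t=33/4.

Δ: Δ0=3, Δ1=4, Δ2=-5, Δ3=1/3, Δ4=7/3
row 1: diag=4, rhs=6; c'=1/4, d'=3/2
row 2: denom=4−1·1/4=15/4; d'=(-54−1·3/2)/(15/4)=-74/5
row 3: denom=8−1·4/15=116/15; d'=(32−1·-74/5)/(116/15)=351/58
row 4: denom=12−3·45/116=1257/116; d'=(12−3·351/58)/(1257/116)=-238/419
back: M4=-238/419
back: M3=351/58−45/116·-238/419=2628/419
back: M2=-74/5−4/15·2628/419=-6902/419
back: M1=3/2−1/4·-6902/419=2354/419
M: M0=0, M1=2354/419, M2=-6902/419, M3=2628/419, M4=-238/419, M5=0
seg 0: a=-5, c=M0/2=0, d=(M1−M0)/(6·1)=1177/1257, b=Δ0−h0·(2M0+M1)/6=2594/1257
seg 1: a=-2, c=M1/2=1177/419, d=(M2−M1)/(6·1)=-4628/1257, b=Δ1−h1·(2M1+M2)/6=6125/1257
seg 2: a=2, c=M2/2=-3451/419, d=(M3−M2)/(6·1)=4765/1257, b=Δ2−h2·(2M2+M3)/6=-697/1257
seg 3: a=-3, c=M3/2=1314/419, d=(M4−M3)/(6·3)=-1433/3771, b=Δ3−h3·(2M3+M4)/6=-7108/1257
seg 4: a=-2, c=M4/2=-119/419, d=(M5−M4)/(6·3)=119/3771, b=Δ4−h4·(2M4+M5)/6=3647/1257
t_q=33/4 → seg 4, τ=9/4; S=-2+3647/1257·τ+-119/419·τ²+119/3771·τ³=92507/26816

  seg 0: a=-5 b=2594/1257 c=0 d=1177/1257
  seg 1: a=-2 b=6125/1257 c=1177/419 d=-4628/1257
  seg 2: a=2 b=-697/1257 c=-3451/419 d=4765/1257
  seg 3: a=-3 b=-7108/1257 c=1314/419 d=-1433/3771
  seg 4: a=-2 b=3647/1257 c=-119/419 d=119/3771
S(33/4) = 92507/26816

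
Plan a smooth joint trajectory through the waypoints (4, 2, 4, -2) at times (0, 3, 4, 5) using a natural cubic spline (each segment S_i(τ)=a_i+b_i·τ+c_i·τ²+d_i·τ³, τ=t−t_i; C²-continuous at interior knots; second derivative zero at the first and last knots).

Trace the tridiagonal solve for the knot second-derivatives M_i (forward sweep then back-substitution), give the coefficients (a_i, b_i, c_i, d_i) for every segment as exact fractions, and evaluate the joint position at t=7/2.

  seg 0: a=4 b=-230/93 c=0 d=56/279
  seg 1: a=2 b=274/93 c=56/31 d=-256/93
  seg 2: a=4 b=-158/93 c=-200/31 d=200/93
S(7/2) = 111/31

Δ: Δ0=-2/3, Δ1=2, Δ2=-6
row 1: diag=8, rhs=16; c'=1/8, d'=2
row 2: denom=4−1·1/8=31/8; d'=(-48−1·2)/(31/8)=-400/31
back: M2=-400/31
back: M1=2−1/8·-400/31=112/31
M: M0=0, M1=112/31, M2=-400/31, M3=0
seg 0: a=4, c=M0/2=0, d=(M1−M0)/(6·3)=56/279, b=Δ0−h0·(2M0+M1)/6=-230/93
seg 1: a=2, c=M1/2=56/31, d=(M2−M1)/(6·1)=-256/93, b=Δ1−h1·(2M1+M2)/6=274/93
seg 2: a=4, c=M2/2=-200/31, d=(M3−M2)/(6·1)=200/93, b=Δ2−h2·(2M2+M3)/6=-158/93
t_q=7/2 → seg 1, τ=1/2; S=2+274/93·τ+56/31·τ²+-256/93·τ³=111/31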